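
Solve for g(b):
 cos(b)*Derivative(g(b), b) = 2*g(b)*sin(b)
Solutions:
 g(b) = C1/cos(b)^2


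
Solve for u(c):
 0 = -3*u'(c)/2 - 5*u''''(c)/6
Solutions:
 u(c) = C1 + C4*exp(-15^(2/3)*c/5) + (C2*sin(3*3^(1/6)*5^(2/3)*c/10) + C3*cos(3*3^(1/6)*5^(2/3)*c/10))*exp(15^(2/3)*c/10)


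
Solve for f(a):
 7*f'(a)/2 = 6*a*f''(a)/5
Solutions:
 f(a) = C1 + C2*a^(47/12)


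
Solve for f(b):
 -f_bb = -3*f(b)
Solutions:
 f(b) = C1*exp(-sqrt(3)*b) + C2*exp(sqrt(3)*b)


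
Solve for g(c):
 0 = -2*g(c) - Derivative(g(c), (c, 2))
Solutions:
 g(c) = C1*sin(sqrt(2)*c) + C2*cos(sqrt(2)*c)


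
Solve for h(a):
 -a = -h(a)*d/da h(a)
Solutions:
 h(a) = -sqrt(C1 + a^2)
 h(a) = sqrt(C1 + a^2)


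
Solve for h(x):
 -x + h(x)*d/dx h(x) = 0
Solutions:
 h(x) = -sqrt(C1 + x^2)
 h(x) = sqrt(C1 + x^2)


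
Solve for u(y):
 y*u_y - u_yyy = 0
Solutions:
 u(y) = C1 + Integral(C2*airyai(y) + C3*airybi(y), y)


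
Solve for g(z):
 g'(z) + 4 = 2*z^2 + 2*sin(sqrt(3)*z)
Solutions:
 g(z) = C1 + 2*z^3/3 - 4*z - 2*sqrt(3)*cos(sqrt(3)*z)/3


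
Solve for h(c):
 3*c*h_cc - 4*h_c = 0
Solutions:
 h(c) = C1 + C2*c^(7/3)


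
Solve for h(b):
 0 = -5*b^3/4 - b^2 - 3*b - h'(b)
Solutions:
 h(b) = C1 - 5*b^4/16 - b^3/3 - 3*b^2/2


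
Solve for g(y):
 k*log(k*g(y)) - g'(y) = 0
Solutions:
 li(k*g(y))/k = C1 + k*y


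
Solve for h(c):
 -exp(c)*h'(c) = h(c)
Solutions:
 h(c) = C1*exp(exp(-c))


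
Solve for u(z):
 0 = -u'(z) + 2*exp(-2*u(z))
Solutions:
 u(z) = log(-sqrt(C1 + 4*z))
 u(z) = log(C1 + 4*z)/2


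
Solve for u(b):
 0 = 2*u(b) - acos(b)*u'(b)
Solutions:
 u(b) = C1*exp(2*Integral(1/acos(b), b))


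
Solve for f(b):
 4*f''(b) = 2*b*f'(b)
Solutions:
 f(b) = C1 + C2*erfi(b/2)


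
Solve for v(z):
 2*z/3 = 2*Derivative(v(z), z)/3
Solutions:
 v(z) = C1 + z^2/2


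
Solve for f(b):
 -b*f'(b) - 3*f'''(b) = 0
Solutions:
 f(b) = C1 + Integral(C2*airyai(-3^(2/3)*b/3) + C3*airybi(-3^(2/3)*b/3), b)


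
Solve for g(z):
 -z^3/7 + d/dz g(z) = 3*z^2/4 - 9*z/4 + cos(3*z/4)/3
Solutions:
 g(z) = C1 + z^4/28 + z^3/4 - 9*z^2/8 + 4*sin(3*z/4)/9


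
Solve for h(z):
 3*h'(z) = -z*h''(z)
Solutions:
 h(z) = C1 + C2/z^2


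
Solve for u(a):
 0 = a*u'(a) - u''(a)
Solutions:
 u(a) = C1 + C2*erfi(sqrt(2)*a/2)


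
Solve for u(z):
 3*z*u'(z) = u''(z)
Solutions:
 u(z) = C1 + C2*erfi(sqrt(6)*z/2)


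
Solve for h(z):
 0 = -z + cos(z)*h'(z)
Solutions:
 h(z) = C1 + Integral(z/cos(z), z)


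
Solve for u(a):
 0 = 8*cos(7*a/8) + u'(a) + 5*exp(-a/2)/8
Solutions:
 u(a) = C1 - 64*sin(7*a/8)/7 + 5*exp(-a/2)/4


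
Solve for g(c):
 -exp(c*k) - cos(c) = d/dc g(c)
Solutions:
 g(c) = C1 - sin(c) - exp(c*k)/k


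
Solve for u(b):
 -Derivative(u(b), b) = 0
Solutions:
 u(b) = C1


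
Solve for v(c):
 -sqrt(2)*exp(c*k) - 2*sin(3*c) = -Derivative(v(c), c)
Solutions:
 v(c) = C1 - 2*cos(3*c)/3 + sqrt(2)*exp(c*k)/k


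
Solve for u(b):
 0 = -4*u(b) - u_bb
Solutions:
 u(b) = C1*sin(2*b) + C2*cos(2*b)


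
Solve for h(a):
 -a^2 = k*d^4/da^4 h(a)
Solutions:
 h(a) = C1 + C2*a + C3*a^2 + C4*a^3 - a^6/(360*k)


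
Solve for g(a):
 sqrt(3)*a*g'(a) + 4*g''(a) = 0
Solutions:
 g(a) = C1 + C2*erf(sqrt(2)*3^(1/4)*a/4)


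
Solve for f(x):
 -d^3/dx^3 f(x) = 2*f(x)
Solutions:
 f(x) = C3*exp(-2^(1/3)*x) + (C1*sin(2^(1/3)*sqrt(3)*x/2) + C2*cos(2^(1/3)*sqrt(3)*x/2))*exp(2^(1/3)*x/2)


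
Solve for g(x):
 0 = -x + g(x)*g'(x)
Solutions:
 g(x) = -sqrt(C1 + x^2)
 g(x) = sqrt(C1 + x^2)


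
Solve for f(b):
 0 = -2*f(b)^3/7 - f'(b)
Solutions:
 f(b) = -sqrt(14)*sqrt(-1/(C1 - 2*b))/2
 f(b) = sqrt(14)*sqrt(-1/(C1 - 2*b))/2


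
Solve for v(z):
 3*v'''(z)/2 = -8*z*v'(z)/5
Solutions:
 v(z) = C1 + Integral(C2*airyai(-2*15^(2/3)*2^(1/3)*z/15) + C3*airybi(-2*15^(2/3)*2^(1/3)*z/15), z)


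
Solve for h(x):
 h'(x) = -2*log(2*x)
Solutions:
 h(x) = C1 - 2*x*log(x) - x*log(4) + 2*x


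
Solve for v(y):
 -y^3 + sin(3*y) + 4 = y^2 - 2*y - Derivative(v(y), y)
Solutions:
 v(y) = C1 + y^4/4 + y^3/3 - y^2 - 4*y + cos(3*y)/3


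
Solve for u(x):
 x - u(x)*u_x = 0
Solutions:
 u(x) = -sqrt(C1 + x^2)
 u(x) = sqrt(C1 + x^2)


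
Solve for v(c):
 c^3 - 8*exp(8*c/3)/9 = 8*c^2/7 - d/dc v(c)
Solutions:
 v(c) = C1 - c^4/4 + 8*c^3/21 + exp(8*c/3)/3


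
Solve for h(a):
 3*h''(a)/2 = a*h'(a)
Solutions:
 h(a) = C1 + C2*erfi(sqrt(3)*a/3)


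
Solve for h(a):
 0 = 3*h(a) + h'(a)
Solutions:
 h(a) = C1*exp(-3*a)


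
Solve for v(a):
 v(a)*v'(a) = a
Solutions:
 v(a) = -sqrt(C1 + a^2)
 v(a) = sqrt(C1 + a^2)


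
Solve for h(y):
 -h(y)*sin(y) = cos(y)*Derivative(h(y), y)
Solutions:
 h(y) = C1*cos(y)


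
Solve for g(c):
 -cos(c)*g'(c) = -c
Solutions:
 g(c) = C1 + Integral(c/cos(c), c)


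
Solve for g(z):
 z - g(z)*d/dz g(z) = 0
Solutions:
 g(z) = -sqrt(C1 + z^2)
 g(z) = sqrt(C1 + z^2)


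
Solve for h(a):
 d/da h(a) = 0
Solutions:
 h(a) = C1


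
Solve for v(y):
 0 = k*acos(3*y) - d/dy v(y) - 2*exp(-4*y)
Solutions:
 v(y) = C1 + k*y*acos(3*y) - k*sqrt(1 - 9*y^2)/3 + exp(-4*y)/2


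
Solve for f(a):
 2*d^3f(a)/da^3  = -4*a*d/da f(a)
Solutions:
 f(a) = C1 + Integral(C2*airyai(-2^(1/3)*a) + C3*airybi(-2^(1/3)*a), a)


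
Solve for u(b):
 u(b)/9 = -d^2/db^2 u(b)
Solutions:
 u(b) = C1*sin(b/3) + C2*cos(b/3)


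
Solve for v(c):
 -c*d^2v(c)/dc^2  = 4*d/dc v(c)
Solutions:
 v(c) = C1 + C2/c^3


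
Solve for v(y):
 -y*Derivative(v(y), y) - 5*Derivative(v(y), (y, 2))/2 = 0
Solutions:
 v(y) = C1 + C2*erf(sqrt(5)*y/5)


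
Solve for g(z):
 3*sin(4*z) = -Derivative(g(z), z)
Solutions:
 g(z) = C1 + 3*cos(4*z)/4


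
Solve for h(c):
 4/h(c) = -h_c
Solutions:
 h(c) = -sqrt(C1 - 8*c)
 h(c) = sqrt(C1 - 8*c)


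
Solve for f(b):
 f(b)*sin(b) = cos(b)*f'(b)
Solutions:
 f(b) = C1/cos(b)


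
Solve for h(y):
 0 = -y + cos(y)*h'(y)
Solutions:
 h(y) = C1 + Integral(y/cos(y), y)


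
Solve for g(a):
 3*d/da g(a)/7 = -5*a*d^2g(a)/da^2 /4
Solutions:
 g(a) = C1 + C2*a^(23/35)


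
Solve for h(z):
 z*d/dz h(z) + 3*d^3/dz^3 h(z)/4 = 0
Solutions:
 h(z) = C1 + Integral(C2*airyai(-6^(2/3)*z/3) + C3*airybi(-6^(2/3)*z/3), z)


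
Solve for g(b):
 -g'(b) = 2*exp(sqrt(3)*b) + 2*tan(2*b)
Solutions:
 g(b) = C1 - 2*sqrt(3)*exp(sqrt(3)*b)/3 + log(cos(2*b))


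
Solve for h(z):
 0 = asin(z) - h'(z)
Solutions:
 h(z) = C1 + z*asin(z) + sqrt(1 - z^2)


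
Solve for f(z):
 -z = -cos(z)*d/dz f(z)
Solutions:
 f(z) = C1 + Integral(z/cos(z), z)


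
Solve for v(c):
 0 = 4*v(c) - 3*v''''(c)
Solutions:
 v(c) = C1*exp(-sqrt(2)*3^(3/4)*c/3) + C2*exp(sqrt(2)*3^(3/4)*c/3) + C3*sin(sqrt(2)*3^(3/4)*c/3) + C4*cos(sqrt(2)*3^(3/4)*c/3)


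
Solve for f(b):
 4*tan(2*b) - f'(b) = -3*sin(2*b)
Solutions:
 f(b) = C1 - 2*log(cos(2*b)) - 3*cos(2*b)/2


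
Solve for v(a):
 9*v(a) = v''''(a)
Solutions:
 v(a) = C1*exp(-sqrt(3)*a) + C2*exp(sqrt(3)*a) + C3*sin(sqrt(3)*a) + C4*cos(sqrt(3)*a)


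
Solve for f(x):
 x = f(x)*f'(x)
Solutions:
 f(x) = -sqrt(C1 + x^2)
 f(x) = sqrt(C1 + x^2)


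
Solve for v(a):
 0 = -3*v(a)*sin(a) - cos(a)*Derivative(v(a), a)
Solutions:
 v(a) = C1*cos(a)^3


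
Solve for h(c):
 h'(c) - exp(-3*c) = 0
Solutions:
 h(c) = C1 - exp(-3*c)/3


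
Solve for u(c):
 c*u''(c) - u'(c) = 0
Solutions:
 u(c) = C1 + C2*c^2


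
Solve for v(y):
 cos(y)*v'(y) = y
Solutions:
 v(y) = C1 + Integral(y/cos(y), y)


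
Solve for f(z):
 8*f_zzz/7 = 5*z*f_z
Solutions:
 f(z) = C1 + Integral(C2*airyai(35^(1/3)*z/2) + C3*airybi(35^(1/3)*z/2), z)


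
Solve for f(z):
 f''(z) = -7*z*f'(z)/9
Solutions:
 f(z) = C1 + C2*erf(sqrt(14)*z/6)


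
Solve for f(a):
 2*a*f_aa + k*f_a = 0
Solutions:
 f(a) = C1 + a^(1 - re(k)/2)*(C2*sin(log(a)*Abs(im(k))/2) + C3*cos(log(a)*im(k)/2))


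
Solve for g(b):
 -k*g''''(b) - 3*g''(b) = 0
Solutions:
 g(b) = C1 + C2*b + C3*exp(-sqrt(3)*b*sqrt(-1/k)) + C4*exp(sqrt(3)*b*sqrt(-1/k))


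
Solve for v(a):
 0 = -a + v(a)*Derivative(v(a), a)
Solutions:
 v(a) = -sqrt(C1 + a^2)
 v(a) = sqrt(C1 + a^2)


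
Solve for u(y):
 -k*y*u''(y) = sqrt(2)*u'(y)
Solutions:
 u(y) = C1 + y^(((re(k) - sqrt(2))*re(k) + im(k)^2)/(re(k)^2 + im(k)^2))*(C2*sin(sqrt(2)*log(y)*Abs(im(k))/(re(k)^2 + im(k)^2)) + C3*cos(sqrt(2)*log(y)*im(k)/(re(k)^2 + im(k)^2)))


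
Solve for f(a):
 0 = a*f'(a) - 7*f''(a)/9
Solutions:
 f(a) = C1 + C2*erfi(3*sqrt(14)*a/14)


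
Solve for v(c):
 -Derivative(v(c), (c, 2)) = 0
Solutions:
 v(c) = C1 + C2*c


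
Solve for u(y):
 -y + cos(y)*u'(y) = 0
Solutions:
 u(y) = C1 + Integral(y/cos(y), y)


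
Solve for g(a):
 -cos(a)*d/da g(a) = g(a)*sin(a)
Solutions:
 g(a) = C1*cos(a)


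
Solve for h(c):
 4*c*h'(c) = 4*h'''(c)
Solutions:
 h(c) = C1 + Integral(C2*airyai(c) + C3*airybi(c), c)


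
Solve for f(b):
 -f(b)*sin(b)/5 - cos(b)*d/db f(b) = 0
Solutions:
 f(b) = C1*cos(b)^(1/5)


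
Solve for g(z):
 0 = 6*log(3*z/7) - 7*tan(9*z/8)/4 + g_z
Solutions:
 g(z) = C1 - 6*z*log(z) - 6*z*log(3) + 6*z + 6*z*log(7) - 14*log(cos(9*z/8))/9


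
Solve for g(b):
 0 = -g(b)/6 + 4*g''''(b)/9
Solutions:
 g(b) = C1*exp(-6^(1/4)*b/2) + C2*exp(6^(1/4)*b/2) + C3*sin(6^(1/4)*b/2) + C4*cos(6^(1/4)*b/2)


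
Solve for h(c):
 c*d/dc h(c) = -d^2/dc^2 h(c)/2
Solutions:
 h(c) = C1 + C2*erf(c)


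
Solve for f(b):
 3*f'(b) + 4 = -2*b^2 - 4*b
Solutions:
 f(b) = C1 - 2*b^3/9 - 2*b^2/3 - 4*b/3


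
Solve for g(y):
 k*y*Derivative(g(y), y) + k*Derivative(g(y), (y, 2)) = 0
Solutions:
 g(y) = C1 + C2*erf(sqrt(2)*y/2)


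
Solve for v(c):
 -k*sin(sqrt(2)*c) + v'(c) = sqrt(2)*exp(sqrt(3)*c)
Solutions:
 v(c) = C1 - sqrt(2)*k*cos(sqrt(2)*c)/2 + sqrt(6)*exp(sqrt(3)*c)/3


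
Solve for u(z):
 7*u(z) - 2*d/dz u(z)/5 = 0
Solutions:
 u(z) = C1*exp(35*z/2)


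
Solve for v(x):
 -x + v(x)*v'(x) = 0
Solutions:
 v(x) = -sqrt(C1 + x^2)
 v(x) = sqrt(C1 + x^2)


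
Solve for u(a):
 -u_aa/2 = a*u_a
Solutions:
 u(a) = C1 + C2*erf(a)


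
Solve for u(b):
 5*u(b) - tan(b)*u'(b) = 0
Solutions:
 u(b) = C1*sin(b)^5


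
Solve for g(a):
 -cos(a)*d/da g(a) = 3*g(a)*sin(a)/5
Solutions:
 g(a) = C1*cos(a)^(3/5)


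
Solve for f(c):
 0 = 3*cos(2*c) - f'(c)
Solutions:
 f(c) = C1 + 3*sin(2*c)/2


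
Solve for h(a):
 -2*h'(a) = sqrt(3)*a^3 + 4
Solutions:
 h(a) = C1 - sqrt(3)*a^4/8 - 2*a


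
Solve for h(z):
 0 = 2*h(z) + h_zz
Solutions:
 h(z) = C1*sin(sqrt(2)*z) + C2*cos(sqrt(2)*z)


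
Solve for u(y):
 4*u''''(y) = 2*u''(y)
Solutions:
 u(y) = C1 + C2*y + C3*exp(-sqrt(2)*y/2) + C4*exp(sqrt(2)*y/2)


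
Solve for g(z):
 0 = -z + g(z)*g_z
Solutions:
 g(z) = -sqrt(C1 + z^2)
 g(z) = sqrt(C1 + z^2)


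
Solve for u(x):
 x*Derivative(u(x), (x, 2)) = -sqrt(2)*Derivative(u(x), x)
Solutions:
 u(x) = C1 + C2*x^(1 - sqrt(2))


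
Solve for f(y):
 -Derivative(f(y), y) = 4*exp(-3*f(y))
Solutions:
 f(y) = log(C1 - 12*y)/3
 f(y) = log((-3^(1/3) - 3^(5/6)*I)*(C1 - 4*y)^(1/3)/2)
 f(y) = log((-3^(1/3) + 3^(5/6)*I)*(C1 - 4*y)^(1/3)/2)


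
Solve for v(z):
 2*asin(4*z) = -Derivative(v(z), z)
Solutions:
 v(z) = C1 - 2*z*asin(4*z) - sqrt(1 - 16*z^2)/2


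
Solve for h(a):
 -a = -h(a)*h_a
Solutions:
 h(a) = -sqrt(C1 + a^2)
 h(a) = sqrt(C1 + a^2)


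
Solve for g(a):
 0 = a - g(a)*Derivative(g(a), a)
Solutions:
 g(a) = -sqrt(C1 + a^2)
 g(a) = sqrt(C1 + a^2)


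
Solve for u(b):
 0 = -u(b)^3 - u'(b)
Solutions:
 u(b) = -sqrt(2)*sqrt(-1/(C1 - b))/2
 u(b) = sqrt(2)*sqrt(-1/(C1 - b))/2


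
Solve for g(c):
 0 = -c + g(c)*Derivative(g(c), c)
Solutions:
 g(c) = -sqrt(C1 + c^2)
 g(c) = sqrt(C1 + c^2)


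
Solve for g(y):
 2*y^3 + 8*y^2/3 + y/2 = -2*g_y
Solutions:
 g(y) = C1 - y^4/4 - 4*y^3/9 - y^2/8


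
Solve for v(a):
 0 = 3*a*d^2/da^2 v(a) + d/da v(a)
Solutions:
 v(a) = C1 + C2*a^(2/3)


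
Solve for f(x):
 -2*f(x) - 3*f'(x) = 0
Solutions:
 f(x) = C1*exp(-2*x/3)


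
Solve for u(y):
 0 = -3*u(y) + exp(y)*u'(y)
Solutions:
 u(y) = C1*exp(-3*exp(-y))


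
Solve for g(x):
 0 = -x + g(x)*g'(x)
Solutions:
 g(x) = -sqrt(C1 + x^2)
 g(x) = sqrt(C1 + x^2)


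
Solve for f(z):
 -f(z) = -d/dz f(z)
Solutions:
 f(z) = C1*exp(z)


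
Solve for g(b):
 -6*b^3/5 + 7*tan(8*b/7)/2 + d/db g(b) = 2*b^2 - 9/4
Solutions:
 g(b) = C1 + 3*b^4/10 + 2*b^3/3 - 9*b/4 + 49*log(cos(8*b/7))/16


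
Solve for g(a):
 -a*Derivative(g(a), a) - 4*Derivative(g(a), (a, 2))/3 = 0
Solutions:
 g(a) = C1 + C2*erf(sqrt(6)*a/4)


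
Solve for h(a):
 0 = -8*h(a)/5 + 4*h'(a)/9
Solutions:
 h(a) = C1*exp(18*a/5)


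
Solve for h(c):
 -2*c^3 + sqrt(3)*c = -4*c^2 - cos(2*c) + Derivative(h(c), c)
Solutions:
 h(c) = C1 - c^4/2 + 4*c^3/3 + sqrt(3)*c^2/2 + sin(2*c)/2


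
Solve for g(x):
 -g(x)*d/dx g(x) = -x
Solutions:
 g(x) = -sqrt(C1 + x^2)
 g(x) = sqrt(C1 + x^2)


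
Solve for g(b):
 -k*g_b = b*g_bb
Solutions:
 g(b) = C1 + b^(1 - re(k))*(C2*sin(log(b)*Abs(im(k))) + C3*cos(log(b)*im(k)))


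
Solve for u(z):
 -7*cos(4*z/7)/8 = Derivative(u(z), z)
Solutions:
 u(z) = C1 - 49*sin(4*z/7)/32


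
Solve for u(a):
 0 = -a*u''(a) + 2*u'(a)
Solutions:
 u(a) = C1 + C2*a^3


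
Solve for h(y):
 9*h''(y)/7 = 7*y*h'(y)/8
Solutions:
 h(y) = C1 + C2*erfi(7*y/12)


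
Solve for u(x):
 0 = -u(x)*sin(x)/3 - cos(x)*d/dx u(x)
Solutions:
 u(x) = C1*cos(x)^(1/3)


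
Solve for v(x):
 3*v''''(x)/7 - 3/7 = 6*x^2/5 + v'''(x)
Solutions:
 v(x) = C1 + C2*x + C3*x^2 + C4*exp(7*x/3) - x^5/50 - 3*x^4/70 - 71*x^3/490


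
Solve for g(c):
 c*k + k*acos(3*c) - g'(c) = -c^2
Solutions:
 g(c) = C1 + c^3/3 + c^2*k/2 + k*(c*acos(3*c) - sqrt(1 - 9*c^2)/3)


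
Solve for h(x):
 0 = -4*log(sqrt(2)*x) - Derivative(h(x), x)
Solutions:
 h(x) = C1 - 4*x*log(x) - x*log(4) + 4*x


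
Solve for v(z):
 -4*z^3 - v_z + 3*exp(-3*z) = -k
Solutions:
 v(z) = C1 + k*z - z^4 - exp(-3*z)


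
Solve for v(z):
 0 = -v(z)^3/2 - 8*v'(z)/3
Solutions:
 v(z) = -2*sqrt(2)*sqrt(-1/(C1 - 3*z))
 v(z) = 2*sqrt(2)*sqrt(-1/(C1 - 3*z))


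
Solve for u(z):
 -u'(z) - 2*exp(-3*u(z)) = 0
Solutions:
 u(z) = log(C1 - 6*z)/3
 u(z) = log((-3^(1/3) - 3^(5/6)*I)*(C1 - 2*z)^(1/3)/2)
 u(z) = log((-3^(1/3) + 3^(5/6)*I)*(C1 - 2*z)^(1/3)/2)


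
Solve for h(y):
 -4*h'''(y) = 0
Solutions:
 h(y) = C1 + C2*y + C3*y^2


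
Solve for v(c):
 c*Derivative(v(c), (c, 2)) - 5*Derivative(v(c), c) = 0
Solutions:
 v(c) = C1 + C2*c^6


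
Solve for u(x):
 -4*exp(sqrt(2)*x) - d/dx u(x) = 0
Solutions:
 u(x) = C1 - 2*sqrt(2)*exp(sqrt(2)*x)


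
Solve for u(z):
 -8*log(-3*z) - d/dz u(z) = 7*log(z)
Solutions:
 u(z) = C1 - 15*z*log(z) + z*(-8*log(3) + 15 - 8*I*pi)


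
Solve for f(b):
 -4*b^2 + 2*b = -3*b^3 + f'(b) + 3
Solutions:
 f(b) = C1 + 3*b^4/4 - 4*b^3/3 + b^2 - 3*b


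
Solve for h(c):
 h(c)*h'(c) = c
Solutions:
 h(c) = -sqrt(C1 + c^2)
 h(c) = sqrt(C1 + c^2)


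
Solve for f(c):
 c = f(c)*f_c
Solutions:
 f(c) = -sqrt(C1 + c^2)
 f(c) = sqrt(C1 + c^2)


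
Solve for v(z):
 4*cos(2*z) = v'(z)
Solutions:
 v(z) = C1 + 2*sin(2*z)


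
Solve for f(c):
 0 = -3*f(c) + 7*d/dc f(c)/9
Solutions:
 f(c) = C1*exp(27*c/7)


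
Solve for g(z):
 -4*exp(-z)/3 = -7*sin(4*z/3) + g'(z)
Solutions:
 g(z) = C1 - 21*cos(4*z/3)/4 + 4*exp(-z)/3


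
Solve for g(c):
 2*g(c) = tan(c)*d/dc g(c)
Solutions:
 g(c) = C1*sin(c)^2


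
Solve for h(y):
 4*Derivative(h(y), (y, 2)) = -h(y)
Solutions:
 h(y) = C1*sin(y/2) + C2*cos(y/2)


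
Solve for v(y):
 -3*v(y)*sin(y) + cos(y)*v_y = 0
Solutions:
 v(y) = C1/cos(y)^3


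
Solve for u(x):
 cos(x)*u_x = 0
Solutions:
 u(x) = C1


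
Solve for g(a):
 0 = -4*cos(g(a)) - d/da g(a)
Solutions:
 g(a) = pi - asin((C1 + exp(8*a))/(C1 - exp(8*a)))
 g(a) = asin((C1 + exp(8*a))/(C1 - exp(8*a)))


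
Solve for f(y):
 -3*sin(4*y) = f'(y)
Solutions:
 f(y) = C1 + 3*cos(4*y)/4


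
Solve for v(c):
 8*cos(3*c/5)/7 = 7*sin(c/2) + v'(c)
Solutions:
 v(c) = C1 + 40*sin(3*c/5)/21 + 14*cos(c/2)


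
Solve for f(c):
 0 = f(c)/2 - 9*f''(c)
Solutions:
 f(c) = C1*exp(-sqrt(2)*c/6) + C2*exp(sqrt(2)*c/6)


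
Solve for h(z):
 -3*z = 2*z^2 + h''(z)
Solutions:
 h(z) = C1 + C2*z - z^4/6 - z^3/2


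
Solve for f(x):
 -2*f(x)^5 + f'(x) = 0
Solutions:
 f(x) = -(-1/(C1 + 8*x))^(1/4)
 f(x) = (-1/(C1 + 8*x))^(1/4)
 f(x) = -I*(-1/(C1 + 8*x))^(1/4)
 f(x) = I*(-1/(C1 + 8*x))^(1/4)


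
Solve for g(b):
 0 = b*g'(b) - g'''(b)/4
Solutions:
 g(b) = C1 + Integral(C2*airyai(2^(2/3)*b) + C3*airybi(2^(2/3)*b), b)


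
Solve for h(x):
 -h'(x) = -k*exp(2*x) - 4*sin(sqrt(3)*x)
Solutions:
 h(x) = C1 + k*exp(2*x)/2 - 4*sqrt(3)*cos(sqrt(3)*x)/3


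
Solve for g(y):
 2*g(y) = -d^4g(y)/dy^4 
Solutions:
 g(y) = (C1*sin(2^(3/4)*y/2) + C2*cos(2^(3/4)*y/2))*exp(-2^(3/4)*y/2) + (C3*sin(2^(3/4)*y/2) + C4*cos(2^(3/4)*y/2))*exp(2^(3/4)*y/2)


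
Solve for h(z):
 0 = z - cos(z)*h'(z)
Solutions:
 h(z) = C1 + Integral(z/cos(z), z)


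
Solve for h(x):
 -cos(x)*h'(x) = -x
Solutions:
 h(x) = C1 + Integral(x/cos(x), x)


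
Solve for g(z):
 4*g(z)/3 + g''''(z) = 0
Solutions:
 g(z) = (C1*sin(3^(3/4)*z/3) + C2*cos(3^(3/4)*z/3))*exp(-3^(3/4)*z/3) + (C3*sin(3^(3/4)*z/3) + C4*cos(3^(3/4)*z/3))*exp(3^(3/4)*z/3)


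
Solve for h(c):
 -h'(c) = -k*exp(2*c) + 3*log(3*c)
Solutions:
 h(c) = C1 - 3*c*log(c) + 3*c*(1 - log(3)) + k*exp(2*c)/2


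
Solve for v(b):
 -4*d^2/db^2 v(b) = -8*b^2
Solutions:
 v(b) = C1 + C2*b + b^4/6


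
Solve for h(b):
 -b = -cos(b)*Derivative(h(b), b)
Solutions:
 h(b) = C1 + Integral(b/cos(b), b)


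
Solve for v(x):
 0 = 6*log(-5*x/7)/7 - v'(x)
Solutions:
 v(x) = C1 + 6*x*log(-x)/7 + 6*x*(-log(7) - 1 + log(5))/7


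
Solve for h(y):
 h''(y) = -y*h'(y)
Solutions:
 h(y) = C1 + C2*erf(sqrt(2)*y/2)


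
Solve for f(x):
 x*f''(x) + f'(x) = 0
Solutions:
 f(x) = C1 + C2*log(x)


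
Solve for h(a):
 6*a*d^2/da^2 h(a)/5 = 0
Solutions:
 h(a) = C1 + C2*a


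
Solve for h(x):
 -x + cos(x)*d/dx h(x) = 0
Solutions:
 h(x) = C1 + Integral(x/cos(x), x)


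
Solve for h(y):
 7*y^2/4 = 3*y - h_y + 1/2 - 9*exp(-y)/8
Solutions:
 h(y) = C1 - 7*y^3/12 + 3*y^2/2 + y/2 + 9*exp(-y)/8


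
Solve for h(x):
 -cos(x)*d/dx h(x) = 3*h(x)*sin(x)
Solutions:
 h(x) = C1*cos(x)^3


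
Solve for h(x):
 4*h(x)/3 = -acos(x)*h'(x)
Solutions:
 h(x) = C1*exp(-4*Integral(1/acos(x), x)/3)


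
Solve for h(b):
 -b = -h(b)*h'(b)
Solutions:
 h(b) = -sqrt(C1 + b^2)
 h(b) = sqrt(C1 + b^2)


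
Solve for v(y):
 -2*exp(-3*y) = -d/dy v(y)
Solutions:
 v(y) = C1 - 2*exp(-3*y)/3


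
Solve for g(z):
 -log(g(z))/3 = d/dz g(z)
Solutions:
 li(g(z)) = C1 - z/3


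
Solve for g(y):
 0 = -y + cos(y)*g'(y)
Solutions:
 g(y) = C1 + Integral(y/cos(y), y)


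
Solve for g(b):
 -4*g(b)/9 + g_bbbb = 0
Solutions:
 g(b) = C1*exp(-sqrt(6)*b/3) + C2*exp(sqrt(6)*b/3) + C3*sin(sqrt(6)*b/3) + C4*cos(sqrt(6)*b/3)


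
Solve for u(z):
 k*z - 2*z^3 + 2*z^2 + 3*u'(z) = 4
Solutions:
 u(z) = C1 - k*z^2/6 + z^4/6 - 2*z^3/9 + 4*z/3


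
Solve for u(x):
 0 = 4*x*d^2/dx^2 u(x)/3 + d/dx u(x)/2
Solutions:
 u(x) = C1 + C2*x^(5/8)


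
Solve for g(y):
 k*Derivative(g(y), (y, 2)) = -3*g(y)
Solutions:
 g(y) = C1*exp(-sqrt(3)*y*sqrt(-1/k)) + C2*exp(sqrt(3)*y*sqrt(-1/k))


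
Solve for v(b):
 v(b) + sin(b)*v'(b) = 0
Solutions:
 v(b) = C1*sqrt(cos(b) + 1)/sqrt(cos(b) - 1)


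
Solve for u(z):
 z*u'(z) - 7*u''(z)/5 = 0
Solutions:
 u(z) = C1 + C2*erfi(sqrt(70)*z/14)


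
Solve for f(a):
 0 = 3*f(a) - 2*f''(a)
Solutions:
 f(a) = C1*exp(-sqrt(6)*a/2) + C2*exp(sqrt(6)*a/2)


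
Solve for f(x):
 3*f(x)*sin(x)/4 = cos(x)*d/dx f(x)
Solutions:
 f(x) = C1/cos(x)^(3/4)


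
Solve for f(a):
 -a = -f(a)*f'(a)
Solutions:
 f(a) = -sqrt(C1 + a^2)
 f(a) = sqrt(C1 + a^2)


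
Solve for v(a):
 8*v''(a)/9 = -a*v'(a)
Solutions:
 v(a) = C1 + C2*erf(3*a/4)


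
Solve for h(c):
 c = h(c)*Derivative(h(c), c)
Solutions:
 h(c) = -sqrt(C1 + c^2)
 h(c) = sqrt(C1 + c^2)


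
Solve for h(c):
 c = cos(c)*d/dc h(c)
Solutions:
 h(c) = C1 + Integral(c/cos(c), c)


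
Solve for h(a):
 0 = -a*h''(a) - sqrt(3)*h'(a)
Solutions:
 h(a) = C1 + C2*a^(1 - sqrt(3))


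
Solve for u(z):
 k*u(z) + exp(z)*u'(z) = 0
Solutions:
 u(z) = C1*exp(k*exp(-z))


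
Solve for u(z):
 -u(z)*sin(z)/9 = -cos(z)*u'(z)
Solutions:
 u(z) = C1/cos(z)^(1/9)


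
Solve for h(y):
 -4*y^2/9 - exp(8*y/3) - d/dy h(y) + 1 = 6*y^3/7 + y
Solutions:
 h(y) = C1 - 3*y^4/14 - 4*y^3/27 - y^2/2 + y - 3*exp(8*y/3)/8


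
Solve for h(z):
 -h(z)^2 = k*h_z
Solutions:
 h(z) = k/(C1*k + z)


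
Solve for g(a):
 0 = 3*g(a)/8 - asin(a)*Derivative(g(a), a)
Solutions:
 g(a) = C1*exp(3*Integral(1/asin(a), a)/8)


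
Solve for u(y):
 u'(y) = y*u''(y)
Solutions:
 u(y) = C1 + C2*y^2


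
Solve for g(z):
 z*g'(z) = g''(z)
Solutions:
 g(z) = C1 + C2*erfi(sqrt(2)*z/2)


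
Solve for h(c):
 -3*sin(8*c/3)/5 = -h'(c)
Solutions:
 h(c) = C1 - 9*cos(8*c/3)/40


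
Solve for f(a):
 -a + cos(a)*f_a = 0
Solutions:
 f(a) = C1 + Integral(a/cos(a), a)


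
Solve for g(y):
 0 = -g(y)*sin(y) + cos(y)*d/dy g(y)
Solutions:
 g(y) = C1/cos(y)


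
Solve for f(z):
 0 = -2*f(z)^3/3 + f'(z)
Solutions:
 f(z) = -sqrt(6)*sqrt(-1/(C1 + 2*z))/2
 f(z) = sqrt(6)*sqrt(-1/(C1 + 2*z))/2


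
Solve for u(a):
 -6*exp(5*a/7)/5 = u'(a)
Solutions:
 u(a) = C1 - 42*exp(5*a/7)/25


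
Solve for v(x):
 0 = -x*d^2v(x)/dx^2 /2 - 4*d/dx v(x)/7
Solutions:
 v(x) = C1 + C2/x^(1/7)


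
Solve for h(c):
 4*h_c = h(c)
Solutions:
 h(c) = C1*exp(c/4)


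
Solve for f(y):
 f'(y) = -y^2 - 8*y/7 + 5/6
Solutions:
 f(y) = C1 - y^3/3 - 4*y^2/7 + 5*y/6


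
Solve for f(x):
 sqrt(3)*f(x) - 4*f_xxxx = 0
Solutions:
 f(x) = C1*exp(-sqrt(2)*3^(1/8)*x/2) + C2*exp(sqrt(2)*3^(1/8)*x/2) + C3*sin(sqrt(2)*3^(1/8)*x/2) + C4*cos(sqrt(2)*3^(1/8)*x/2)


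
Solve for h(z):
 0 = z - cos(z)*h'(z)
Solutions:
 h(z) = C1 + Integral(z/cos(z), z)


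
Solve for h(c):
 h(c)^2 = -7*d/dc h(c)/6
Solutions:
 h(c) = 7/(C1 + 6*c)


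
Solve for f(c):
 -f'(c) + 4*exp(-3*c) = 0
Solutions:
 f(c) = C1 - 4*exp(-3*c)/3


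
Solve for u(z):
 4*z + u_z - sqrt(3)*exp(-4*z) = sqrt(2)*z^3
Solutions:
 u(z) = C1 + sqrt(2)*z^4/4 - 2*z^2 - sqrt(3)*exp(-4*z)/4


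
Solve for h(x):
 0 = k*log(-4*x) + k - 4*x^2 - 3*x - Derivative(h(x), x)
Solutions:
 h(x) = C1 + k*x*log(-x) + 2*k*x*log(2) - 4*x^3/3 - 3*x^2/2


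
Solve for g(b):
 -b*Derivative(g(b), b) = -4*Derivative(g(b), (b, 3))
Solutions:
 g(b) = C1 + Integral(C2*airyai(2^(1/3)*b/2) + C3*airybi(2^(1/3)*b/2), b)


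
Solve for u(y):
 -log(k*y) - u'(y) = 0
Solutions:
 u(y) = C1 - y*log(k*y) + y


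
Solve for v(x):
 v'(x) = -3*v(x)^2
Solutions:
 v(x) = 1/(C1 + 3*x)


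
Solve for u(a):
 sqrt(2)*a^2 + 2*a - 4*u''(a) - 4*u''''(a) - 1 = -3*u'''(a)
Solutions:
 u(a) = C1 + C2*a + sqrt(2)*a^4/48 + a^3*(4 + 3*sqrt(2))/48 + a^2*(4 - 7*sqrt(2))/64 + (C3*sin(sqrt(55)*a/8) + C4*cos(sqrt(55)*a/8))*exp(3*a/8)


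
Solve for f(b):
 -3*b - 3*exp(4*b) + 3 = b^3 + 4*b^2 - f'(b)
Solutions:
 f(b) = C1 + b^4/4 + 4*b^3/3 + 3*b^2/2 - 3*b + 3*exp(4*b)/4


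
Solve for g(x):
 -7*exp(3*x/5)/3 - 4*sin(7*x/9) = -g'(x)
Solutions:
 g(x) = C1 + 35*exp(3*x/5)/9 - 36*cos(7*x/9)/7


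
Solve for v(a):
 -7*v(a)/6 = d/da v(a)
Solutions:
 v(a) = C1*exp(-7*a/6)


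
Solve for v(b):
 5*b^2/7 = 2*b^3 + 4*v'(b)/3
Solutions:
 v(b) = C1 - 3*b^4/8 + 5*b^3/28


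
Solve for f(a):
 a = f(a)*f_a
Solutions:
 f(a) = -sqrt(C1 + a^2)
 f(a) = sqrt(C1 + a^2)


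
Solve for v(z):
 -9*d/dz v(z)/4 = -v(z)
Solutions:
 v(z) = C1*exp(4*z/9)


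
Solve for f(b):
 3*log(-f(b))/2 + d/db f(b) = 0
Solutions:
 -li(-f(b)) = C1 - 3*b/2


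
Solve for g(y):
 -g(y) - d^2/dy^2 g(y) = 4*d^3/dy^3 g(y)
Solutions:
 g(y) = C1*exp(y*(-2 + (12*sqrt(327) + 217)^(-1/3) + (12*sqrt(327) + 217)^(1/3))/24)*sin(sqrt(3)*y*(-(12*sqrt(327) + 217)^(1/3) + (12*sqrt(327) + 217)^(-1/3))/24) + C2*exp(y*(-2 + (12*sqrt(327) + 217)^(-1/3) + (12*sqrt(327) + 217)^(1/3))/24)*cos(sqrt(3)*y*(-(12*sqrt(327) + 217)^(1/3) + (12*sqrt(327) + 217)^(-1/3))/24) + C3*exp(-y*((12*sqrt(327) + 217)^(-1/3) + 1 + (12*sqrt(327) + 217)^(1/3))/12)


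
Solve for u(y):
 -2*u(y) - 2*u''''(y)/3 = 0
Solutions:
 u(y) = (C1*sin(sqrt(2)*3^(1/4)*y/2) + C2*cos(sqrt(2)*3^(1/4)*y/2))*exp(-sqrt(2)*3^(1/4)*y/2) + (C3*sin(sqrt(2)*3^(1/4)*y/2) + C4*cos(sqrt(2)*3^(1/4)*y/2))*exp(sqrt(2)*3^(1/4)*y/2)


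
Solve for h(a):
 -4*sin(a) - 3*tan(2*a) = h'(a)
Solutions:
 h(a) = C1 + 3*log(cos(2*a))/2 + 4*cos(a)


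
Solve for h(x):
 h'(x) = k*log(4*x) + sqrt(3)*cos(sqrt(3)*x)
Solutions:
 h(x) = C1 + k*x*(log(x) - 1) + 2*k*x*log(2) + sin(sqrt(3)*x)


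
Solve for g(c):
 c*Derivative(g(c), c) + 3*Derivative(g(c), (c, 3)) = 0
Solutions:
 g(c) = C1 + Integral(C2*airyai(-3^(2/3)*c/3) + C3*airybi(-3^(2/3)*c/3), c)


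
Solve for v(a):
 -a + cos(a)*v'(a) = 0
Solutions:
 v(a) = C1 + Integral(a/cos(a), a)


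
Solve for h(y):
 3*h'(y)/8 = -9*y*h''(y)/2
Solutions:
 h(y) = C1 + C2*y^(11/12)


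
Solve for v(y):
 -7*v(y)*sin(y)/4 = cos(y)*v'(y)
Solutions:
 v(y) = C1*cos(y)^(7/4)


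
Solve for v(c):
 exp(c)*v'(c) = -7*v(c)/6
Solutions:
 v(c) = C1*exp(7*exp(-c)/6)


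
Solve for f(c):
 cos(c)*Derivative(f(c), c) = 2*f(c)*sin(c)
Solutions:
 f(c) = C1/cos(c)^2


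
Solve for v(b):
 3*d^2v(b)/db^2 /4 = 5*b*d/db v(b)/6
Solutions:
 v(b) = C1 + C2*erfi(sqrt(5)*b/3)


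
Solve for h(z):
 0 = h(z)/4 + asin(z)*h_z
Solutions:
 h(z) = C1*exp(-Integral(1/asin(z), z)/4)


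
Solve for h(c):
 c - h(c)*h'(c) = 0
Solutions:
 h(c) = -sqrt(C1 + c^2)
 h(c) = sqrt(C1 + c^2)


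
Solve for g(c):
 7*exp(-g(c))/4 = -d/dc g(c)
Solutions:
 g(c) = log(C1 - 7*c/4)


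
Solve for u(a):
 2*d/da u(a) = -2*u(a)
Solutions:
 u(a) = C1*exp(-a)


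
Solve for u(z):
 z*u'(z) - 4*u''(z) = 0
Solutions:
 u(z) = C1 + C2*erfi(sqrt(2)*z/4)


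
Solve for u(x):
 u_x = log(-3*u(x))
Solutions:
 -Integral(1/(log(-_y) + log(3)), (_y, u(x))) = C1 - x


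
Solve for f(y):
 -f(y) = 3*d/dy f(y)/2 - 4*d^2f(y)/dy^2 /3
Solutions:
 f(y) = C1*exp(y*(9 - sqrt(273))/16) + C2*exp(y*(9 + sqrt(273))/16)


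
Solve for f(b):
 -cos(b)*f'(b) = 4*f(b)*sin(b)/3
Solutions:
 f(b) = C1*cos(b)^(4/3)


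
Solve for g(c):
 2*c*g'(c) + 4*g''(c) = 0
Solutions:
 g(c) = C1 + C2*erf(c/2)


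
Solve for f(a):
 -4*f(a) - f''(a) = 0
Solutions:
 f(a) = C1*sin(2*a) + C2*cos(2*a)


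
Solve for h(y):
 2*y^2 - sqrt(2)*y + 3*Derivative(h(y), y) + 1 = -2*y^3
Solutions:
 h(y) = C1 - y^4/6 - 2*y^3/9 + sqrt(2)*y^2/6 - y/3


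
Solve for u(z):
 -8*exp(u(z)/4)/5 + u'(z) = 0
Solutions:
 u(z) = 4*log(-1/(C1 + 8*z)) + 4*log(20)


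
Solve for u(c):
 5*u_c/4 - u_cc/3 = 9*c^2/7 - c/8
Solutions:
 u(c) = C1 + C2*exp(15*c/4) + 12*c^3/35 + 157*c^2/700 + 314*c/2625


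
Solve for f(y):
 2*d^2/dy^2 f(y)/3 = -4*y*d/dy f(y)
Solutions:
 f(y) = C1 + C2*erf(sqrt(3)*y)


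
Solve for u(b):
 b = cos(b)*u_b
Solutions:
 u(b) = C1 + Integral(b/cos(b), b)


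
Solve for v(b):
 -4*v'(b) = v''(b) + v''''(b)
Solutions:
 v(b) = C1 + C2*exp(-3^(1/3)*b*(-(18 + sqrt(327))^(1/3) + 3^(1/3)/(18 + sqrt(327))^(1/3))/6)*sin(3^(1/6)*b*(3/(18 + sqrt(327))^(1/3) + 3^(2/3)*(18 + sqrt(327))^(1/3))/6) + C3*exp(-3^(1/3)*b*(-(18 + sqrt(327))^(1/3) + 3^(1/3)/(18 + sqrt(327))^(1/3))/6)*cos(3^(1/6)*b*(3/(18 + sqrt(327))^(1/3) + 3^(2/3)*(18 + sqrt(327))^(1/3))/6) + C4*exp(3^(1/3)*b*(-(18 + sqrt(327))^(1/3) + 3^(1/3)/(18 + sqrt(327))^(1/3))/3)


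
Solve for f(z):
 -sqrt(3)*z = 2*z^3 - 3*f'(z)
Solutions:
 f(z) = C1 + z^4/6 + sqrt(3)*z^2/6


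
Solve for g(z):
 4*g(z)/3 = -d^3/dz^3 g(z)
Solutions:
 g(z) = C3*exp(-6^(2/3)*z/3) + (C1*sin(2^(2/3)*3^(1/6)*z/2) + C2*cos(2^(2/3)*3^(1/6)*z/2))*exp(6^(2/3)*z/6)


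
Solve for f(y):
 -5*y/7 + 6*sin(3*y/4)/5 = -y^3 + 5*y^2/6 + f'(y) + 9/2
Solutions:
 f(y) = C1 + y^4/4 - 5*y^3/18 - 5*y^2/14 - 9*y/2 - 8*cos(3*y/4)/5


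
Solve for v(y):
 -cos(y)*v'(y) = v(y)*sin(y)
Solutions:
 v(y) = C1*cos(y)


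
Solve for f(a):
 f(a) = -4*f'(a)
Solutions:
 f(a) = C1*exp(-a/4)


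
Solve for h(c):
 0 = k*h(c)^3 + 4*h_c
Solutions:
 h(c) = -sqrt(2)*sqrt(-1/(C1 - c*k))
 h(c) = sqrt(2)*sqrt(-1/(C1 - c*k))


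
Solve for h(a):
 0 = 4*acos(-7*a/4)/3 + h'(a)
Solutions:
 h(a) = C1 - 4*a*acos(-7*a/4)/3 - 4*sqrt(16 - 49*a^2)/21


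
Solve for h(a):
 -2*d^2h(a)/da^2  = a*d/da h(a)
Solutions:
 h(a) = C1 + C2*erf(a/2)


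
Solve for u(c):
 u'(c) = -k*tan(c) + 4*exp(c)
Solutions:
 u(c) = C1 + k*log(cos(c)) + 4*exp(c)


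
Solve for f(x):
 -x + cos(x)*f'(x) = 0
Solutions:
 f(x) = C1 + Integral(x/cos(x), x)


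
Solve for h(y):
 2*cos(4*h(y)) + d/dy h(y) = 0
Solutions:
 h(y) = -asin((C1 + exp(16*y))/(C1 - exp(16*y)))/4 + pi/4
 h(y) = asin((C1 + exp(16*y))/(C1 - exp(16*y)))/4


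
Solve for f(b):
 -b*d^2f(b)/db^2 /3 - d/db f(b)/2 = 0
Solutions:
 f(b) = C1 + C2/sqrt(b)


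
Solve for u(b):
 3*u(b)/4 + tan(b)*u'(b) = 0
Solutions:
 u(b) = C1/sin(b)^(3/4)


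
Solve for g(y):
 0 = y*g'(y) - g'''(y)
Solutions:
 g(y) = C1 + Integral(C2*airyai(y) + C3*airybi(y), y)


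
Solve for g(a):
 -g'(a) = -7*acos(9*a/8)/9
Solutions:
 g(a) = C1 + 7*a*acos(9*a/8)/9 - 7*sqrt(64 - 81*a^2)/81


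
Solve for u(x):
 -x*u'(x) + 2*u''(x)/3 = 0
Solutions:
 u(x) = C1 + C2*erfi(sqrt(3)*x/2)


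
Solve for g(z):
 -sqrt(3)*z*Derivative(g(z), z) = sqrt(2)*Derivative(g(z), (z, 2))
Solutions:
 g(z) = C1 + C2*erf(6^(1/4)*z/2)


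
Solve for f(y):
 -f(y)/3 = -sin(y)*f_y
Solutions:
 f(y) = C1*(cos(y) - 1)^(1/6)/(cos(y) + 1)^(1/6)


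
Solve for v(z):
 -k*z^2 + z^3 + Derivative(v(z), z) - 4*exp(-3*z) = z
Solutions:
 v(z) = C1 + k*z^3/3 - z^4/4 + z^2/2 - 4*exp(-3*z)/3


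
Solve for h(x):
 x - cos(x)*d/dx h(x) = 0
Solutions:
 h(x) = C1 + Integral(x/cos(x), x)


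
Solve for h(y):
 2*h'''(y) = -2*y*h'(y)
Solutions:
 h(y) = C1 + Integral(C2*airyai(-y) + C3*airybi(-y), y)


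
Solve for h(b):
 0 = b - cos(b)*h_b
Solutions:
 h(b) = C1 + Integral(b/cos(b), b)


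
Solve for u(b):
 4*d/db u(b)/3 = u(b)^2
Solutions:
 u(b) = -4/(C1 + 3*b)


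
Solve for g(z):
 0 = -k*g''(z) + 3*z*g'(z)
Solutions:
 g(z) = C1 + C2*erf(sqrt(6)*z*sqrt(-1/k)/2)/sqrt(-1/k)


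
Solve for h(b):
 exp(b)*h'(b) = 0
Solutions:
 h(b) = C1


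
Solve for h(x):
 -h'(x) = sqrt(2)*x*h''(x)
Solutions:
 h(x) = C1 + C2*x^(1 - sqrt(2)/2)


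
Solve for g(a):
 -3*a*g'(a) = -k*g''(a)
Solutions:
 g(a) = C1 + C2*erf(sqrt(6)*a*sqrt(-1/k)/2)/sqrt(-1/k)


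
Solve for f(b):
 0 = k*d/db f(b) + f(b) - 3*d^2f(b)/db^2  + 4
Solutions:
 f(b) = C1*exp(b*(k - sqrt(k^2 + 12))/6) + C2*exp(b*(k + sqrt(k^2 + 12))/6) - 4


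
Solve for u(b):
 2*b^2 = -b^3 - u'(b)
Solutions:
 u(b) = C1 - b^4/4 - 2*b^3/3


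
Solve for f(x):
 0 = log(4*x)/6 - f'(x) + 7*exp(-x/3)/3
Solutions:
 f(x) = C1 + x*log(x)/6 + x*(-1 + 2*log(2))/6 - 7*exp(-x/3)


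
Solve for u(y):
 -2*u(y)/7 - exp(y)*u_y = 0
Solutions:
 u(y) = C1*exp(2*exp(-y)/7)


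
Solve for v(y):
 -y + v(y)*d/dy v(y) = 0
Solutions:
 v(y) = -sqrt(C1 + y^2)
 v(y) = sqrt(C1 + y^2)


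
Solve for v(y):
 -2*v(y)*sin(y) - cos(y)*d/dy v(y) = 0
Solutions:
 v(y) = C1*cos(y)^2


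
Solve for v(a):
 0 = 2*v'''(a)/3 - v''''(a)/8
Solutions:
 v(a) = C1 + C2*a + C3*a^2 + C4*exp(16*a/3)


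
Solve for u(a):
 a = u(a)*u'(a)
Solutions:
 u(a) = -sqrt(C1 + a^2)
 u(a) = sqrt(C1 + a^2)


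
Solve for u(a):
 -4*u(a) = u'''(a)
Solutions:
 u(a) = C3*exp(-2^(2/3)*a) + (C1*sin(2^(2/3)*sqrt(3)*a/2) + C2*cos(2^(2/3)*sqrt(3)*a/2))*exp(2^(2/3)*a/2)


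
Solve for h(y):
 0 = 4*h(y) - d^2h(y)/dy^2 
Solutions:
 h(y) = C1*exp(-2*y) + C2*exp(2*y)


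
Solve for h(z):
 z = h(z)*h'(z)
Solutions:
 h(z) = -sqrt(C1 + z^2)
 h(z) = sqrt(C1 + z^2)


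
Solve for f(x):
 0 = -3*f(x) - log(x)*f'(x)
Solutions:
 f(x) = C1*exp(-3*li(x))


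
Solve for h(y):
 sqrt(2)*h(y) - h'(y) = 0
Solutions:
 h(y) = C1*exp(sqrt(2)*y)


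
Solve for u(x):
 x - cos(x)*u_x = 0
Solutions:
 u(x) = C1 + Integral(x/cos(x), x)


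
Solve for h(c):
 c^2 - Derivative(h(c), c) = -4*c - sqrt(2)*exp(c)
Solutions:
 h(c) = C1 + c^3/3 + 2*c^2 + sqrt(2)*exp(c)


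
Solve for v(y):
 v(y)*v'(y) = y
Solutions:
 v(y) = -sqrt(C1 + y^2)
 v(y) = sqrt(C1 + y^2)


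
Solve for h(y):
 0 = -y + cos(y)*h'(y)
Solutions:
 h(y) = C1 + Integral(y/cos(y), y)


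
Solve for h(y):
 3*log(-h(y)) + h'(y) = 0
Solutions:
 -li(-h(y)) = C1 - 3*y


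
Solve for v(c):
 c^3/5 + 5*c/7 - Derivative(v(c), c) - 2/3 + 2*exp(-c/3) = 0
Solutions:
 v(c) = C1 + c^4/20 + 5*c^2/14 - 2*c/3 - 6*exp(-c/3)


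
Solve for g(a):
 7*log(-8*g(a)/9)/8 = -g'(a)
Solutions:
 8*Integral(1/(log(-_y) - 2*log(3) + 3*log(2)), (_y, g(a)))/7 = C1 - a


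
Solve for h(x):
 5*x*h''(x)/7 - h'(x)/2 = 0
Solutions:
 h(x) = C1 + C2*x^(17/10)


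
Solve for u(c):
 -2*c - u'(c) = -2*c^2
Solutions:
 u(c) = C1 + 2*c^3/3 - c^2


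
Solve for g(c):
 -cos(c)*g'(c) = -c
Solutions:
 g(c) = C1 + Integral(c/cos(c), c)


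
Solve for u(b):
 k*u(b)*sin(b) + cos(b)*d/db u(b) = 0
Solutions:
 u(b) = C1*exp(k*log(cos(b)))


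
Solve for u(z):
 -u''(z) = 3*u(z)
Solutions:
 u(z) = C1*sin(sqrt(3)*z) + C2*cos(sqrt(3)*z)


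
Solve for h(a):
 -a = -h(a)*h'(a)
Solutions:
 h(a) = -sqrt(C1 + a^2)
 h(a) = sqrt(C1 + a^2)


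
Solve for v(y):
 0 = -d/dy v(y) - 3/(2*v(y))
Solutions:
 v(y) = -sqrt(C1 - 3*y)
 v(y) = sqrt(C1 - 3*y)


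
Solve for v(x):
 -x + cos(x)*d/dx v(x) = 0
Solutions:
 v(x) = C1 + Integral(x/cos(x), x)


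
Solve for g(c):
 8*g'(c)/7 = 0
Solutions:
 g(c) = C1


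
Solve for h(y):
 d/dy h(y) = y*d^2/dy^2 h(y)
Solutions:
 h(y) = C1 + C2*y^2


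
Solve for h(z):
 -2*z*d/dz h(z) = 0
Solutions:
 h(z) = C1


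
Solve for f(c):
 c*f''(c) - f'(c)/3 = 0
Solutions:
 f(c) = C1 + C2*c^(4/3)


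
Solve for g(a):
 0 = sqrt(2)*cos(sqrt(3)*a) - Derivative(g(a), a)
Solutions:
 g(a) = C1 + sqrt(6)*sin(sqrt(3)*a)/3


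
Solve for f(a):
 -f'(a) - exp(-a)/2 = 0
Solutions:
 f(a) = C1 + exp(-a)/2


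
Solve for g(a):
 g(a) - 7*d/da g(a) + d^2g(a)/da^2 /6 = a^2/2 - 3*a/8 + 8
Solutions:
 g(a) = C1*exp(a*(21 - sqrt(435))) + C2*exp(a*(sqrt(435) + 21)) + a^2/2 + 53*a/8 + 1301/24


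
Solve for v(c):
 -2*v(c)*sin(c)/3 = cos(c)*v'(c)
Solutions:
 v(c) = C1*cos(c)^(2/3)


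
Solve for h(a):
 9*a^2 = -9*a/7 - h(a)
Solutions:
 h(a) = 9*a*(-7*a - 1)/7


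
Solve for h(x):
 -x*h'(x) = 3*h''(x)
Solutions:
 h(x) = C1 + C2*erf(sqrt(6)*x/6)


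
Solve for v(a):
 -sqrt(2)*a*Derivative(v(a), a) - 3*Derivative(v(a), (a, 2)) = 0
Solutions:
 v(a) = C1 + C2*erf(2^(3/4)*sqrt(3)*a/6)


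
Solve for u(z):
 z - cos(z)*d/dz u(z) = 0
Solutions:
 u(z) = C1 + Integral(z/cos(z), z)


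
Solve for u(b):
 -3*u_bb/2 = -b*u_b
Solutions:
 u(b) = C1 + C2*erfi(sqrt(3)*b/3)


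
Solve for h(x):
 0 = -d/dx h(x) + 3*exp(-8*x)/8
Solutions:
 h(x) = C1 - 3*exp(-8*x)/64


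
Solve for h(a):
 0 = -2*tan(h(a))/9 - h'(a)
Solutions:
 h(a) = pi - asin(C1*exp(-2*a/9))
 h(a) = asin(C1*exp(-2*a/9))


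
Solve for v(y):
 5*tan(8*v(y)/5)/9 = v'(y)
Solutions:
 v(y) = -5*asin(C1*exp(8*y/9))/8 + 5*pi/8
 v(y) = 5*asin(C1*exp(8*y/9))/8


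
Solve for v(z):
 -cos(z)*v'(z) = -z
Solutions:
 v(z) = C1 + Integral(z/cos(z), z)


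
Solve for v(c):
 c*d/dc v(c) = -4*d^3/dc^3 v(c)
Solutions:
 v(c) = C1 + Integral(C2*airyai(-2^(1/3)*c/2) + C3*airybi(-2^(1/3)*c/2), c)


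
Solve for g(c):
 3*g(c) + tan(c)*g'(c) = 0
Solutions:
 g(c) = C1/sin(c)^3


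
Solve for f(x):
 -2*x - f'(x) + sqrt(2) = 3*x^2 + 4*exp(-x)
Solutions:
 f(x) = C1 - x^3 - x^2 + sqrt(2)*x + 4*exp(-x)


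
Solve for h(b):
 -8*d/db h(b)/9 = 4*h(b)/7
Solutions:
 h(b) = C1*exp(-9*b/14)


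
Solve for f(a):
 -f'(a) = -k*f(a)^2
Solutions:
 f(a) = -1/(C1 + a*k)


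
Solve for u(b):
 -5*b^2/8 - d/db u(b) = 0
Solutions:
 u(b) = C1 - 5*b^3/24


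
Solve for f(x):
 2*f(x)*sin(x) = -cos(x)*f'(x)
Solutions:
 f(x) = C1*cos(x)^2


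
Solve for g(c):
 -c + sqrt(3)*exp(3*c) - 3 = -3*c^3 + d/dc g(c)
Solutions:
 g(c) = C1 + 3*c^4/4 - c^2/2 - 3*c + sqrt(3)*exp(3*c)/3


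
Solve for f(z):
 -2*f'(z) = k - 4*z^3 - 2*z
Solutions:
 f(z) = C1 - k*z/2 + z^4/2 + z^2/2


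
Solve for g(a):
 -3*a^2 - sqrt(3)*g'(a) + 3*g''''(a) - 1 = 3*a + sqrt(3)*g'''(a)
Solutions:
 g(a) = C1 + C2*exp(a*(-12^(1/3)*(9*sqrt(255) + 83*sqrt(3))^(1/3) - 2*18^(1/3)/(9*sqrt(255) + 83*sqrt(3))^(1/3) + 4*sqrt(3))/36)*sin(2^(1/3)*3^(1/6)*a*(-2^(1/3)*3^(2/3)*(9*sqrt(255) + 83*sqrt(3))^(1/3) + 6/(9*sqrt(255) + 83*sqrt(3))^(1/3))/36) + C3*exp(a*(-12^(1/3)*(9*sqrt(255) + 83*sqrt(3))^(1/3) - 2*18^(1/3)/(9*sqrt(255) + 83*sqrt(3))^(1/3) + 4*sqrt(3))/36)*cos(2^(1/3)*3^(1/6)*a*(-2^(1/3)*3^(2/3)*(9*sqrt(255) + 83*sqrt(3))^(1/3) + 6/(9*sqrt(255) + 83*sqrt(3))^(1/3))/36) + C4*exp(a*(2*18^(1/3)/(9*sqrt(255) + 83*sqrt(3))^(1/3) + 2*sqrt(3) + 12^(1/3)*(9*sqrt(255) + 83*sqrt(3))^(1/3))/18) - sqrt(3)*a^3/3 - sqrt(3)*a^2/2 + 5*sqrt(3)*a/3


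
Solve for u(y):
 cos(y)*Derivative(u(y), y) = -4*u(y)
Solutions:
 u(y) = C1*(sin(y)^2 - 2*sin(y) + 1)/(sin(y)^2 + 2*sin(y) + 1)


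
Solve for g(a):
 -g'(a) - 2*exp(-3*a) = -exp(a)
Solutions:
 g(a) = C1 + exp(a) + 2*exp(-3*a)/3


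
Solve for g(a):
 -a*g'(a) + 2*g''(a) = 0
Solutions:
 g(a) = C1 + C2*erfi(a/2)


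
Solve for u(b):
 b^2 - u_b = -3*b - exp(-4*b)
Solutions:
 u(b) = C1 + b^3/3 + 3*b^2/2 - exp(-4*b)/4


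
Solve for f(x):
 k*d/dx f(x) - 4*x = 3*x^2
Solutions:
 f(x) = C1 + x^3/k + 2*x^2/k


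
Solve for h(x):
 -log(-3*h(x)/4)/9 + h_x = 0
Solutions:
 -9*Integral(1/(log(-_y) - 2*log(2) + log(3)), (_y, h(x))) = C1 - x


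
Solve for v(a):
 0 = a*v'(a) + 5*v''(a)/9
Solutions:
 v(a) = C1 + C2*erf(3*sqrt(10)*a/10)


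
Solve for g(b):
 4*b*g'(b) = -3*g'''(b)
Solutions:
 g(b) = C1 + Integral(C2*airyai(-6^(2/3)*b/3) + C3*airybi(-6^(2/3)*b/3), b)


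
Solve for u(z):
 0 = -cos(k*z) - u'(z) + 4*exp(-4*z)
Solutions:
 u(z) = C1 - exp(-4*z) - sin(k*z)/k


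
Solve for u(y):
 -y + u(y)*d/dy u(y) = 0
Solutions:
 u(y) = -sqrt(C1 + y^2)
 u(y) = sqrt(C1 + y^2)


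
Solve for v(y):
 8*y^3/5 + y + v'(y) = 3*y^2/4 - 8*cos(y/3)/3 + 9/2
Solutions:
 v(y) = C1 - 2*y^4/5 + y^3/4 - y^2/2 + 9*y/2 - 8*sin(y/3)


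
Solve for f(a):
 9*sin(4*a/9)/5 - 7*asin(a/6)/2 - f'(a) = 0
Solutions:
 f(a) = C1 - 7*a*asin(a/6)/2 - 7*sqrt(36 - a^2)/2 - 81*cos(4*a/9)/20


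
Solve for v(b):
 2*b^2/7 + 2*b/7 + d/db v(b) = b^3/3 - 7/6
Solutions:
 v(b) = C1 + b^4/12 - 2*b^3/21 - b^2/7 - 7*b/6
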